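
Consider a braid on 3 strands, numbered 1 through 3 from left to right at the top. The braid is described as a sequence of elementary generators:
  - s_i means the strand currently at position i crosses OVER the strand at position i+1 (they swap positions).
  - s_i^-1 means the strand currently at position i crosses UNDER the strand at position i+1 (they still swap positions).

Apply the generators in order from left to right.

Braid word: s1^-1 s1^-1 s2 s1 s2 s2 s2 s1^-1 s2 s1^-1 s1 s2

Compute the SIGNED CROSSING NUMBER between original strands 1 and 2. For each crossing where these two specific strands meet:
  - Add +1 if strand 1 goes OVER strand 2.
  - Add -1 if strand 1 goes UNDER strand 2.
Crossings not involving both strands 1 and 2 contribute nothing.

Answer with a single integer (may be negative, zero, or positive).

Gen 1: 1 under 2. Both 1&2? yes. Contrib: -1. Sum: -1
Gen 2: 2 under 1. Both 1&2? yes. Contrib: +1. Sum: 0
Gen 3: crossing 2x3. Both 1&2? no. Sum: 0
Gen 4: crossing 1x3. Both 1&2? no. Sum: 0
Gen 5: 1 over 2. Both 1&2? yes. Contrib: +1. Sum: 1
Gen 6: 2 over 1. Both 1&2? yes. Contrib: -1. Sum: 0
Gen 7: 1 over 2. Both 1&2? yes. Contrib: +1. Sum: 1
Gen 8: crossing 3x2. Both 1&2? no. Sum: 1
Gen 9: crossing 3x1. Both 1&2? no. Sum: 1
Gen 10: 2 under 1. Both 1&2? yes. Contrib: +1. Sum: 2
Gen 11: 1 over 2. Both 1&2? yes. Contrib: +1. Sum: 3
Gen 12: crossing 1x3. Both 1&2? no. Sum: 3

Answer: 3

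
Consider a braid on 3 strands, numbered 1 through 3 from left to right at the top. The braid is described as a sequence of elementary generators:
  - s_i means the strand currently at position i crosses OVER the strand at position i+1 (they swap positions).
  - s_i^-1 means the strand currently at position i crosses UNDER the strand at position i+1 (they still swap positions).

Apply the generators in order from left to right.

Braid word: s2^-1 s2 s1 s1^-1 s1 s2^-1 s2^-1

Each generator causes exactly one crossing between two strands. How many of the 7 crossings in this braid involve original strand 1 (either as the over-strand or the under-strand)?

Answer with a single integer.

Gen 1: crossing 2x3. Involves strand 1? no. Count so far: 0
Gen 2: crossing 3x2. Involves strand 1? no. Count so far: 0
Gen 3: crossing 1x2. Involves strand 1? yes. Count so far: 1
Gen 4: crossing 2x1. Involves strand 1? yes. Count so far: 2
Gen 5: crossing 1x2. Involves strand 1? yes. Count so far: 3
Gen 6: crossing 1x3. Involves strand 1? yes. Count so far: 4
Gen 7: crossing 3x1. Involves strand 1? yes. Count so far: 5

Answer: 5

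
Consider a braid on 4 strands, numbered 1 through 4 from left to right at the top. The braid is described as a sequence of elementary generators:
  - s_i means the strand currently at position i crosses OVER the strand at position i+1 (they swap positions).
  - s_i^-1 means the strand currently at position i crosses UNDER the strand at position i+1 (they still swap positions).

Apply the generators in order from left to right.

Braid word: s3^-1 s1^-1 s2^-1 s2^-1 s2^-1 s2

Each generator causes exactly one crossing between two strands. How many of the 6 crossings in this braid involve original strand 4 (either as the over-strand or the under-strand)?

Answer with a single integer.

Answer: 5

Derivation:
Gen 1: crossing 3x4. Involves strand 4? yes. Count so far: 1
Gen 2: crossing 1x2. Involves strand 4? no. Count so far: 1
Gen 3: crossing 1x4. Involves strand 4? yes. Count so far: 2
Gen 4: crossing 4x1. Involves strand 4? yes. Count so far: 3
Gen 5: crossing 1x4. Involves strand 4? yes. Count so far: 4
Gen 6: crossing 4x1. Involves strand 4? yes. Count so far: 5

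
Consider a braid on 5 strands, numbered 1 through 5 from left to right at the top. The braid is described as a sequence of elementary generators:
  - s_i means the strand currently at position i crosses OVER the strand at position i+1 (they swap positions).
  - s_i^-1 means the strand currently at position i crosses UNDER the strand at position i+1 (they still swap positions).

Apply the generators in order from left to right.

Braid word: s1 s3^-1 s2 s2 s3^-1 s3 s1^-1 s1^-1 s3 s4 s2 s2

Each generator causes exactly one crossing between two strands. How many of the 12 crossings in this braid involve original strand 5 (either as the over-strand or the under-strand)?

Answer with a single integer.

Answer: 1

Derivation:
Gen 1: crossing 1x2. Involves strand 5? no. Count so far: 0
Gen 2: crossing 3x4. Involves strand 5? no. Count so far: 0
Gen 3: crossing 1x4. Involves strand 5? no. Count so far: 0
Gen 4: crossing 4x1. Involves strand 5? no. Count so far: 0
Gen 5: crossing 4x3. Involves strand 5? no. Count so far: 0
Gen 6: crossing 3x4. Involves strand 5? no. Count so far: 0
Gen 7: crossing 2x1. Involves strand 5? no. Count so far: 0
Gen 8: crossing 1x2. Involves strand 5? no. Count so far: 0
Gen 9: crossing 4x3. Involves strand 5? no. Count so far: 0
Gen 10: crossing 4x5. Involves strand 5? yes. Count so far: 1
Gen 11: crossing 1x3. Involves strand 5? no. Count so far: 1
Gen 12: crossing 3x1. Involves strand 5? no. Count so far: 1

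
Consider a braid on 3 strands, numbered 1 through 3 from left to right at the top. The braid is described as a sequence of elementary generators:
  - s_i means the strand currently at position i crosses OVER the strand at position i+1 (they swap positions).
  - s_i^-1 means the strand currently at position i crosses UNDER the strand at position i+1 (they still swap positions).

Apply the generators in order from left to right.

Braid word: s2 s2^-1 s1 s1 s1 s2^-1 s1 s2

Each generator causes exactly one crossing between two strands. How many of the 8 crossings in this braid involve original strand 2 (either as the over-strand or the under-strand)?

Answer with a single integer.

Gen 1: crossing 2x3. Involves strand 2? yes. Count so far: 1
Gen 2: crossing 3x2. Involves strand 2? yes. Count so far: 2
Gen 3: crossing 1x2. Involves strand 2? yes. Count so far: 3
Gen 4: crossing 2x1. Involves strand 2? yes. Count so far: 4
Gen 5: crossing 1x2. Involves strand 2? yes. Count so far: 5
Gen 6: crossing 1x3. Involves strand 2? no. Count so far: 5
Gen 7: crossing 2x3. Involves strand 2? yes. Count so far: 6
Gen 8: crossing 2x1. Involves strand 2? yes. Count so far: 7

Answer: 7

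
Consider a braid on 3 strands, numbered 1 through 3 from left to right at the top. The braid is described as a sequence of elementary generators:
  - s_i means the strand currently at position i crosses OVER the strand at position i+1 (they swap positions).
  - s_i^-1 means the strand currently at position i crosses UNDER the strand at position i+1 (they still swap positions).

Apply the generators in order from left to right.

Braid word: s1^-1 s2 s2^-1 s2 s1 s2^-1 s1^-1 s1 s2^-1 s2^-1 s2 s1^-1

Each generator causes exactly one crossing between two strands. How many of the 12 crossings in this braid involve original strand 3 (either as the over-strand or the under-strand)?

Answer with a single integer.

Answer: 7

Derivation:
Gen 1: crossing 1x2. Involves strand 3? no. Count so far: 0
Gen 2: crossing 1x3. Involves strand 3? yes. Count so far: 1
Gen 3: crossing 3x1. Involves strand 3? yes. Count so far: 2
Gen 4: crossing 1x3. Involves strand 3? yes. Count so far: 3
Gen 5: crossing 2x3. Involves strand 3? yes. Count so far: 4
Gen 6: crossing 2x1. Involves strand 3? no. Count so far: 4
Gen 7: crossing 3x1. Involves strand 3? yes. Count so far: 5
Gen 8: crossing 1x3. Involves strand 3? yes. Count so far: 6
Gen 9: crossing 1x2. Involves strand 3? no. Count so far: 6
Gen 10: crossing 2x1. Involves strand 3? no. Count so far: 6
Gen 11: crossing 1x2. Involves strand 3? no. Count so far: 6
Gen 12: crossing 3x2. Involves strand 3? yes. Count so far: 7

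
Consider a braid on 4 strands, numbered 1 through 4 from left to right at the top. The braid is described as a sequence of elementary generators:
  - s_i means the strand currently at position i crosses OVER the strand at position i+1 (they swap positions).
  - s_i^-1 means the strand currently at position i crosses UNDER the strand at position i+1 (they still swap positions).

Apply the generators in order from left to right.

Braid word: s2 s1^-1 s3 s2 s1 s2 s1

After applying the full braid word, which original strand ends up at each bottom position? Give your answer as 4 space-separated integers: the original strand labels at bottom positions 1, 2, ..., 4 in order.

Gen 1 (s2): strand 2 crosses over strand 3. Perm now: [1 3 2 4]
Gen 2 (s1^-1): strand 1 crosses under strand 3. Perm now: [3 1 2 4]
Gen 3 (s3): strand 2 crosses over strand 4. Perm now: [3 1 4 2]
Gen 4 (s2): strand 1 crosses over strand 4. Perm now: [3 4 1 2]
Gen 5 (s1): strand 3 crosses over strand 4. Perm now: [4 3 1 2]
Gen 6 (s2): strand 3 crosses over strand 1. Perm now: [4 1 3 2]
Gen 7 (s1): strand 4 crosses over strand 1. Perm now: [1 4 3 2]

Answer: 1 4 3 2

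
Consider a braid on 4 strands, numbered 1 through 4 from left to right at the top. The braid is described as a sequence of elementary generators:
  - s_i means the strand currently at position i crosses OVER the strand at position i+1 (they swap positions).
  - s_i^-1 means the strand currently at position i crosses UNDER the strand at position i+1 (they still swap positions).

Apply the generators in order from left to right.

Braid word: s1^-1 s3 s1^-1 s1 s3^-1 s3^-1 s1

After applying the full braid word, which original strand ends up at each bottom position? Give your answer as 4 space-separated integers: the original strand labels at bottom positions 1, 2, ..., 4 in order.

Answer: 1 2 4 3

Derivation:
Gen 1 (s1^-1): strand 1 crosses under strand 2. Perm now: [2 1 3 4]
Gen 2 (s3): strand 3 crosses over strand 4. Perm now: [2 1 4 3]
Gen 3 (s1^-1): strand 2 crosses under strand 1. Perm now: [1 2 4 3]
Gen 4 (s1): strand 1 crosses over strand 2. Perm now: [2 1 4 3]
Gen 5 (s3^-1): strand 4 crosses under strand 3. Perm now: [2 1 3 4]
Gen 6 (s3^-1): strand 3 crosses under strand 4. Perm now: [2 1 4 3]
Gen 7 (s1): strand 2 crosses over strand 1. Perm now: [1 2 4 3]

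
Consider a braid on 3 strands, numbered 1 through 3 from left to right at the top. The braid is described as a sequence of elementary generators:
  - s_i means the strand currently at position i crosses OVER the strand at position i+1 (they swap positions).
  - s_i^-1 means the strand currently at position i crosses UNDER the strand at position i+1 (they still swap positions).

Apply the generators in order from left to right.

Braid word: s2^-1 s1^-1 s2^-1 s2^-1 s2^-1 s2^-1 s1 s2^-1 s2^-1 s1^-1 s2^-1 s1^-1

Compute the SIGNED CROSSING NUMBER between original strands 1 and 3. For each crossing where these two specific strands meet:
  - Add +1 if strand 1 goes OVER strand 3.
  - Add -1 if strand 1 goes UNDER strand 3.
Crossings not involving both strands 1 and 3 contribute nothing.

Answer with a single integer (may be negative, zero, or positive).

Gen 1: crossing 2x3. Both 1&3? no. Sum: 0
Gen 2: 1 under 3. Both 1&3? yes. Contrib: -1. Sum: -1
Gen 3: crossing 1x2. Both 1&3? no. Sum: -1
Gen 4: crossing 2x1. Both 1&3? no. Sum: -1
Gen 5: crossing 1x2. Both 1&3? no. Sum: -1
Gen 6: crossing 2x1. Both 1&3? no. Sum: -1
Gen 7: 3 over 1. Both 1&3? yes. Contrib: -1. Sum: -2
Gen 8: crossing 3x2. Both 1&3? no. Sum: -2
Gen 9: crossing 2x3. Both 1&3? no. Sum: -2
Gen 10: 1 under 3. Both 1&3? yes. Contrib: -1. Sum: -3
Gen 11: crossing 1x2. Both 1&3? no. Sum: -3
Gen 12: crossing 3x2. Both 1&3? no. Sum: -3

Answer: -3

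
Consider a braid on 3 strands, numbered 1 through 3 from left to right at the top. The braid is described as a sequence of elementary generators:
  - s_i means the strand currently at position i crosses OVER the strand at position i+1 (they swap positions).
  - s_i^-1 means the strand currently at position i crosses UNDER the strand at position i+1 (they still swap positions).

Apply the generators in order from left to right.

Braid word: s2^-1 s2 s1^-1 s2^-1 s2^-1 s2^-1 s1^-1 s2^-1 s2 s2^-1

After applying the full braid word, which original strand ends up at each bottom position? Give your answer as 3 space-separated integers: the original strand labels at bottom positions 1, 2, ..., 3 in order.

Answer: 3 1 2

Derivation:
Gen 1 (s2^-1): strand 2 crosses under strand 3. Perm now: [1 3 2]
Gen 2 (s2): strand 3 crosses over strand 2. Perm now: [1 2 3]
Gen 3 (s1^-1): strand 1 crosses under strand 2. Perm now: [2 1 3]
Gen 4 (s2^-1): strand 1 crosses under strand 3. Perm now: [2 3 1]
Gen 5 (s2^-1): strand 3 crosses under strand 1. Perm now: [2 1 3]
Gen 6 (s2^-1): strand 1 crosses under strand 3. Perm now: [2 3 1]
Gen 7 (s1^-1): strand 2 crosses under strand 3. Perm now: [3 2 1]
Gen 8 (s2^-1): strand 2 crosses under strand 1. Perm now: [3 1 2]
Gen 9 (s2): strand 1 crosses over strand 2. Perm now: [3 2 1]
Gen 10 (s2^-1): strand 2 crosses under strand 1. Perm now: [3 1 2]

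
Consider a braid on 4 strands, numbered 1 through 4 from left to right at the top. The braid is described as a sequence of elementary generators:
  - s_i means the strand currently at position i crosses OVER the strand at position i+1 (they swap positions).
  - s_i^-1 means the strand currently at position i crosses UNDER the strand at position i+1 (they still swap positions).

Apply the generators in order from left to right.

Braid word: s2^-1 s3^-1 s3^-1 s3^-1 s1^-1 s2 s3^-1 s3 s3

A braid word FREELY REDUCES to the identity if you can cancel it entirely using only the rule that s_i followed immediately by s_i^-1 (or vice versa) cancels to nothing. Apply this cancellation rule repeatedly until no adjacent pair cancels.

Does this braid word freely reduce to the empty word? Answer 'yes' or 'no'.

Gen 1 (s2^-1): push. Stack: [s2^-1]
Gen 2 (s3^-1): push. Stack: [s2^-1 s3^-1]
Gen 3 (s3^-1): push. Stack: [s2^-1 s3^-1 s3^-1]
Gen 4 (s3^-1): push. Stack: [s2^-1 s3^-1 s3^-1 s3^-1]
Gen 5 (s1^-1): push. Stack: [s2^-1 s3^-1 s3^-1 s3^-1 s1^-1]
Gen 6 (s2): push. Stack: [s2^-1 s3^-1 s3^-1 s3^-1 s1^-1 s2]
Gen 7 (s3^-1): push. Stack: [s2^-1 s3^-1 s3^-1 s3^-1 s1^-1 s2 s3^-1]
Gen 8 (s3): cancels prior s3^-1. Stack: [s2^-1 s3^-1 s3^-1 s3^-1 s1^-1 s2]
Gen 9 (s3): push. Stack: [s2^-1 s3^-1 s3^-1 s3^-1 s1^-1 s2 s3]
Reduced word: s2^-1 s3^-1 s3^-1 s3^-1 s1^-1 s2 s3

Answer: no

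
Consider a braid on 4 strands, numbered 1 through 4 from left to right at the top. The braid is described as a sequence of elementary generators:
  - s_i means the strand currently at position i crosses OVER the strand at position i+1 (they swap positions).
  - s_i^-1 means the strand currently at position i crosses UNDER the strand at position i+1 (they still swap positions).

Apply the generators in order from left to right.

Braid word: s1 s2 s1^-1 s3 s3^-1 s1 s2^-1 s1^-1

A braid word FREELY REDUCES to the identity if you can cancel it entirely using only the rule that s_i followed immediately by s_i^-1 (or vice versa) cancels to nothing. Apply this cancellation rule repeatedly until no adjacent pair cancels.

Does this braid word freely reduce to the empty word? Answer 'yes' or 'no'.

Gen 1 (s1): push. Stack: [s1]
Gen 2 (s2): push. Stack: [s1 s2]
Gen 3 (s1^-1): push. Stack: [s1 s2 s1^-1]
Gen 4 (s3): push. Stack: [s1 s2 s1^-1 s3]
Gen 5 (s3^-1): cancels prior s3. Stack: [s1 s2 s1^-1]
Gen 6 (s1): cancels prior s1^-1. Stack: [s1 s2]
Gen 7 (s2^-1): cancels prior s2. Stack: [s1]
Gen 8 (s1^-1): cancels prior s1. Stack: []
Reduced word: (empty)

Answer: yes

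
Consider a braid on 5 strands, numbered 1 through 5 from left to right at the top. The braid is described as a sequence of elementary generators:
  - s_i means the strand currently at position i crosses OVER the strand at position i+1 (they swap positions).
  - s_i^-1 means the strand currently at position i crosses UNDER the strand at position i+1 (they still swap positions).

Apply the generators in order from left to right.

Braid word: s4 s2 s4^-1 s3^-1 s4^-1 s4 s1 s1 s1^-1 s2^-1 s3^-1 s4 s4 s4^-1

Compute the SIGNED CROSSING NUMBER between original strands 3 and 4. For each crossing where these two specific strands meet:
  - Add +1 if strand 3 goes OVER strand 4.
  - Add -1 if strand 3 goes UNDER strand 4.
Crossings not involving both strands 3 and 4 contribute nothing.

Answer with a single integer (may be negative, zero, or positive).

Answer: 0

Derivation:
Gen 1: crossing 4x5. Both 3&4? no. Sum: 0
Gen 2: crossing 2x3. Both 3&4? no. Sum: 0
Gen 3: crossing 5x4. Both 3&4? no. Sum: 0
Gen 4: crossing 2x4. Both 3&4? no. Sum: 0
Gen 5: crossing 2x5. Both 3&4? no. Sum: 0
Gen 6: crossing 5x2. Both 3&4? no. Sum: 0
Gen 7: crossing 1x3. Both 3&4? no. Sum: 0
Gen 8: crossing 3x1. Both 3&4? no. Sum: 0
Gen 9: crossing 1x3. Both 3&4? no. Sum: 0
Gen 10: crossing 1x4. Both 3&4? no. Sum: 0
Gen 11: crossing 1x2. Both 3&4? no. Sum: 0
Gen 12: crossing 1x5. Both 3&4? no. Sum: 0
Gen 13: crossing 5x1. Both 3&4? no. Sum: 0
Gen 14: crossing 1x5. Both 3&4? no. Sum: 0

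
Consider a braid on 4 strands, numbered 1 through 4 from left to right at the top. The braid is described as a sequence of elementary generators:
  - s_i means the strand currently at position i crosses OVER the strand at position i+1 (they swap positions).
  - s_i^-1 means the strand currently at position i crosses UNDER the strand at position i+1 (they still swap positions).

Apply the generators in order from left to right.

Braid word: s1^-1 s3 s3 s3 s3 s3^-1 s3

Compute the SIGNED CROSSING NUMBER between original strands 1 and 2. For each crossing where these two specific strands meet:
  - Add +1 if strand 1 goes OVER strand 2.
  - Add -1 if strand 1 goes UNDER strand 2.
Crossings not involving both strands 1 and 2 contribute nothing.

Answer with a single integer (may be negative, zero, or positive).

Answer: -1

Derivation:
Gen 1: 1 under 2. Both 1&2? yes. Contrib: -1. Sum: -1
Gen 2: crossing 3x4. Both 1&2? no. Sum: -1
Gen 3: crossing 4x3. Both 1&2? no. Sum: -1
Gen 4: crossing 3x4. Both 1&2? no. Sum: -1
Gen 5: crossing 4x3. Both 1&2? no. Sum: -1
Gen 6: crossing 3x4. Both 1&2? no. Sum: -1
Gen 7: crossing 4x3. Both 1&2? no. Sum: -1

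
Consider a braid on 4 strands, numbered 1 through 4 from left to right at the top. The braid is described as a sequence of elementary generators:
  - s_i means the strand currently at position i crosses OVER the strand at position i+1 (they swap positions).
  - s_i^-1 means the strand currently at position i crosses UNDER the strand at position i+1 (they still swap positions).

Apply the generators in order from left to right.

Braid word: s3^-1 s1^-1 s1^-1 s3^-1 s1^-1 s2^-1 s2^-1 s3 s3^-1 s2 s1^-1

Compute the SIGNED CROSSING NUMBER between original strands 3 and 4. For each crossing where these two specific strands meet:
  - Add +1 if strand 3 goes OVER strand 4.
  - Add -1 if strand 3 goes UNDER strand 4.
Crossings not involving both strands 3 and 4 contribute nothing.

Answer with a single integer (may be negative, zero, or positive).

Answer: 2

Derivation:
Gen 1: 3 under 4. Both 3&4? yes. Contrib: -1. Sum: -1
Gen 2: crossing 1x2. Both 3&4? no. Sum: -1
Gen 3: crossing 2x1. Both 3&4? no. Sum: -1
Gen 4: 4 under 3. Both 3&4? yes. Contrib: +1. Sum: 0
Gen 5: crossing 1x2. Both 3&4? no. Sum: 0
Gen 6: crossing 1x3. Both 3&4? no. Sum: 0
Gen 7: crossing 3x1. Both 3&4? no. Sum: 0
Gen 8: 3 over 4. Both 3&4? yes. Contrib: +1. Sum: 1
Gen 9: 4 under 3. Both 3&4? yes. Contrib: +1. Sum: 2
Gen 10: crossing 1x3. Both 3&4? no. Sum: 2
Gen 11: crossing 2x3. Both 3&4? no. Sum: 2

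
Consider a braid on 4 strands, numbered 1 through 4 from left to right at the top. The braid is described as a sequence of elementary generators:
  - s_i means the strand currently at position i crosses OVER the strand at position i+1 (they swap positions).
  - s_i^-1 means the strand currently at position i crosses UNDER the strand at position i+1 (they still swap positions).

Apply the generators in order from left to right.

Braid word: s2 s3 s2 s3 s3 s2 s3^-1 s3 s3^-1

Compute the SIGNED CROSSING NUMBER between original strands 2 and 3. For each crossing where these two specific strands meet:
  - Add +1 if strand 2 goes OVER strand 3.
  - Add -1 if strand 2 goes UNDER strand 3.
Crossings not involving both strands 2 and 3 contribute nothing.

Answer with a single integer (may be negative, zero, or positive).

Gen 1: 2 over 3. Both 2&3? yes. Contrib: +1. Sum: 1
Gen 2: crossing 2x4. Both 2&3? no. Sum: 1
Gen 3: crossing 3x4. Both 2&3? no. Sum: 1
Gen 4: 3 over 2. Both 2&3? yes. Contrib: -1. Sum: 0
Gen 5: 2 over 3. Both 2&3? yes. Contrib: +1. Sum: 1
Gen 6: crossing 4x3. Both 2&3? no. Sum: 1
Gen 7: crossing 4x2. Both 2&3? no. Sum: 1
Gen 8: crossing 2x4. Both 2&3? no. Sum: 1
Gen 9: crossing 4x2. Both 2&3? no. Sum: 1

Answer: 1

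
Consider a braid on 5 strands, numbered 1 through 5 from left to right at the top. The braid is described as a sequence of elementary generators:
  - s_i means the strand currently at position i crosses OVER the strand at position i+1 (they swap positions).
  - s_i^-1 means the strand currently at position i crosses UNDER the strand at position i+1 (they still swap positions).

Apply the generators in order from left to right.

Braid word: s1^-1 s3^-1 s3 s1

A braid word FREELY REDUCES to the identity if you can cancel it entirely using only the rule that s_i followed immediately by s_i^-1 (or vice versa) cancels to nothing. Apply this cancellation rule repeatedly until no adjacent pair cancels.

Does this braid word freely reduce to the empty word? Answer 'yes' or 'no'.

Gen 1 (s1^-1): push. Stack: [s1^-1]
Gen 2 (s3^-1): push. Stack: [s1^-1 s3^-1]
Gen 3 (s3): cancels prior s3^-1. Stack: [s1^-1]
Gen 4 (s1): cancels prior s1^-1. Stack: []
Reduced word: (empty)

Answer: yes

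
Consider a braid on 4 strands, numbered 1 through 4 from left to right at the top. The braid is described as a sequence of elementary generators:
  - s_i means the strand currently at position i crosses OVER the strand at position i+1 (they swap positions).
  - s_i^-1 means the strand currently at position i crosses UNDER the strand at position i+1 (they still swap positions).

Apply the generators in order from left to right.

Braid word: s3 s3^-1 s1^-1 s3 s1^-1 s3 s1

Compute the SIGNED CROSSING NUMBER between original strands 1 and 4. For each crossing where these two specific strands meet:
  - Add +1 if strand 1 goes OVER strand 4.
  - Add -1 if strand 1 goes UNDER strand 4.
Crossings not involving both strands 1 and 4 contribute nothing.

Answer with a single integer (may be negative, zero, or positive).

Gen 1: crossing 3x4. Both 1&4? no. Sum: 0
Gen 2: crossing 4x3. Both 1&4? no. Sum: 0
Gen 3: crossing 1x2. Both 1&4? no. Sum: 0
Gen 4: crossing 3x4. Both 1&4? no. Sum: 0
Gen 5: crossing 2x1. Both 1&4? no. Sum: 0
Gen 6: crossing 4x3. Both 1&4? no. Sum: 0
Gen 7: crossing 1x2. Both 1&4? no. Sum: 0

Answer: 0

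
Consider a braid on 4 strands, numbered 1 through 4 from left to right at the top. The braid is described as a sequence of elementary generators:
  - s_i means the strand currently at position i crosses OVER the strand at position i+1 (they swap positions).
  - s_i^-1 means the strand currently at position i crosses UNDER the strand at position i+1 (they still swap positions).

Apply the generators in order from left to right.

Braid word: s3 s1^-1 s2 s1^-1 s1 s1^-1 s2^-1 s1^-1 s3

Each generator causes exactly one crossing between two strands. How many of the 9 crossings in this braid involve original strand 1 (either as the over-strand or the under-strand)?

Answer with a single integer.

Gen 1: crossing 3x4. Involves strand 1? no. Count so far: 0
Gen 2: crossing 1x2. Involves strand 1? yes. Count so far: 1
Gen 3: crossing 1x4. Involves strand 1? yes. Count so far: 2
Gen 4: crossing 2x4. Involves strand 1? no. Count so far: 2
Gen 5: crossing 4x2. Involves strand 1? no. Count so far: 2
Gen 6: crossing 2x4. Involves strand 1? no. Count so far: 2
Gen 7: crossing 2x1. Involves strand 1? yes. Count so far: 3
Gen 8: crossing 4x1. Involves strand 1? yes. Count so far: 4
Gen 9: crossing 2x3. Involves strand 1? no. Count so far: 4

Answer: 4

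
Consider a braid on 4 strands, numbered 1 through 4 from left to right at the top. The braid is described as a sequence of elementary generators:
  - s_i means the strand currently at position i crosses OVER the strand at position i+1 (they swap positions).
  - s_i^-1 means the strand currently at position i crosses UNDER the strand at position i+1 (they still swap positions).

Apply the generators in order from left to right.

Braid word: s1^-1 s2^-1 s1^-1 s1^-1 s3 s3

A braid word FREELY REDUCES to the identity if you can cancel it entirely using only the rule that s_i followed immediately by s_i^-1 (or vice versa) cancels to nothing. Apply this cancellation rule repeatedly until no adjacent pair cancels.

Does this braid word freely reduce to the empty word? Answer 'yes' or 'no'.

Answer: no

Derivation:
Gen 1 (s1^-1): push. Stack: [s1^-1]
Gen 2 (s2^-1): push. Stack: [s1^-1 s2^-1]
Gen 3 (s1^-1): push. Stack: [s1^-1 s2^-1 s1^-1]
Gen 4 (s1^-1): push. Stack: [s1^-1 s2^-1 s1^-1 s1^-1]
Gen 5 (s3): push. Stack: [s1^-1 s2^-1 s1^-1 s1^-1 s3]
Gen 6 (s3): push. Stack: [s1^-1 s2^-1 s1^-1 s1^-1 s3 s3]
Reduced word: s1^-1 s2^-1 s1^-1 s1^-1 s3 s3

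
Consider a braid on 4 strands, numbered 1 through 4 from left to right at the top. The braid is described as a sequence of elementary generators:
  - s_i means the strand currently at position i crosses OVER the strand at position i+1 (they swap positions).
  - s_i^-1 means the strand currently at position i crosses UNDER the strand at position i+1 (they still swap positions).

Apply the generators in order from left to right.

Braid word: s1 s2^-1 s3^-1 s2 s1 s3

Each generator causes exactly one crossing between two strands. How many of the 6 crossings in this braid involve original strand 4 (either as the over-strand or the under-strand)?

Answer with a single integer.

Gen 1: crossing 1x2. Involves strand 4? no. Count so far: 0
Gen 2: crossing 1x3. Involves strand 4? no. Count so far: 0
Gen 3: crossing 1x4. Involves strand 4? yes. Count so far: 1
Gen 4: crossing 3x4. Involves strand 4? yes. Count so far: 2
Gen 5: crossing 2x4. Involves strand 4? yes. Count so far: 3
Gen 6: crossing 3x1. Involves strand 4? no. Count so far: 3

Answer: 3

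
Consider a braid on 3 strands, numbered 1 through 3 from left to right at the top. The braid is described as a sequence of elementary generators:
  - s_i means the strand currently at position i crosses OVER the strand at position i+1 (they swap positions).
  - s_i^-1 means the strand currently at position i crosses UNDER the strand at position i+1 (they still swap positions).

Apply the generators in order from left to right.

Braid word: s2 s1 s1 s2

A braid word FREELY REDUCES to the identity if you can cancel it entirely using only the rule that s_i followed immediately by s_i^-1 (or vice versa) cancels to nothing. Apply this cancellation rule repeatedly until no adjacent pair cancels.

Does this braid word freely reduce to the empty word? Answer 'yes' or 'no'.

Answer: no

Derivation:
Gen 1 (s2): push. Stack: [s2]
Gen 2 (s1): push. Stack: [s2 s1]
Gen 3 (s1): push. Stack: [s2 s1 s1]
Gen 4 (s2): push. Stack: [s2 s1 s1 s2]
Reduced word: s2 s1 s1 s2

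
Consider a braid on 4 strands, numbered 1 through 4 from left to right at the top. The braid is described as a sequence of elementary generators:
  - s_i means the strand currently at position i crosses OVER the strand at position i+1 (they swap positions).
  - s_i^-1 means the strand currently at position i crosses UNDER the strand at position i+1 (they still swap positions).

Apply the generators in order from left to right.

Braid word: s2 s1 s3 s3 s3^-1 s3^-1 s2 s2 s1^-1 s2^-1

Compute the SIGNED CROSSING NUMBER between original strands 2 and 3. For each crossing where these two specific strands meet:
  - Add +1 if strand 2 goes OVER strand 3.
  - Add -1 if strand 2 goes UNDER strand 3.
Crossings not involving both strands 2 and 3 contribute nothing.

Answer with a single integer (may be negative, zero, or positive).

Gen 1: 2 over 3. Both 2&3? yes. Contrib: +1. Sum: 1
Gen 2: crossing 1x3. Both 2&3? no. Sum: 1
Gen 3: crossing 2x4. Both 2&3? no. Sum: 1
Gen 4: crossing 4x2. Both 2&3? no. Sum: 1
Gen 5: crossing 2x4. Both 2&3? no. Sum: 1
Gen 6: crossing 4x2. Both 2&3? no. Sum: 1
Gen 7: crossing 1x2. Both 2&3? no. Sum: 1
Gen 8: crossing 2x1. Both 2&3? no. Sum: 1
Gen 9: crossing 3x1. Both 2&3? no. Sum: 1
Gen 10: 3 under 2. Both 2&3? yes. Contrib: +1. Sum: 2

Answer: 2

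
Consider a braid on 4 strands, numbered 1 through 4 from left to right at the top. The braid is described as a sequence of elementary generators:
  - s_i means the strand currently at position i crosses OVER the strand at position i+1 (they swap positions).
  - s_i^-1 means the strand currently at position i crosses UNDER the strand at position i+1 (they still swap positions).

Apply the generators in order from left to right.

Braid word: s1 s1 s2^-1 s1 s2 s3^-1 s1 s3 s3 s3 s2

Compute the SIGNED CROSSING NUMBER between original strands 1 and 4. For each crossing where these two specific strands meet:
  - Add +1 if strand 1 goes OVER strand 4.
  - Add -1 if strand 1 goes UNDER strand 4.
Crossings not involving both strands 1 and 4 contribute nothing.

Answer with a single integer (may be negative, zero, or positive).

Answer: -2

Derivation:
Gen 1: crossing 1x2. Both 1&4? no. Sum: 0
Gen 2: crossing 2x1. Both 1&4? no. Sum: 0
Gen 3: crossing 2x3. Both 1&4? no. Sum: 0
Gen 4: crossing 1x3. Both 1&4? no. Sum: 0
Gen 5: crossing 1x2. Both 1&4? no. Sum: 0
Gen 6: 1 under 4. Both 1&4? yes. Contrib: -1. Sum: -1
Gen 7: crossing 3x2. Both 1&4? no. Sum: -1
Gen 8: 4 over 1. Both 1&4? yes. Contrib: -1. Sum: -2
Gen 9: 1 over 4. Both 1&4? yes. Contrib: +1. Sum: -1
Gen 10: 4 over 1. Both 1&4? yes. Contrib: -1. Sum: -2
Gen 11: crossing 3x1. Both 1&4? no. Sum: -2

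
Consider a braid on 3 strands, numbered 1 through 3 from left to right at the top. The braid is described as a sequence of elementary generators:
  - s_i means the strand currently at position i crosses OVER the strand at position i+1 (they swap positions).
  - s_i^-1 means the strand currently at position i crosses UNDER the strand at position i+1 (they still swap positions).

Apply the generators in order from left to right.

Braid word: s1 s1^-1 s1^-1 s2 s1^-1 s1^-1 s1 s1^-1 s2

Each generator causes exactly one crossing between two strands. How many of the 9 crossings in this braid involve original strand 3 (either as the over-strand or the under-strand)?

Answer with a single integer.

Gen 1: crossing 1x2. Involves strand 3? no. Count so far: 0
Gen 2: crossing 2x1. Involves strand 3? no. Count so far: 0
Gen 3: crossing 1x2. Involves strand 3? no. Count so far: 0
Gen 4: crossing 1x3. Involves strand 3? yes. Count so far: 1
Gen 5: crossing 2x3. Involves strand 3? yes. Count so far: 2
Gen 6: crossing 3x2. Involves strand 3? yes. Count so far: 3
Gen 7: crossing 2x3. Involves strand 3? yes. Count so far: 4
Gen 8: crossing 3x2. Involves strand 3? yes. Count so far: 5
Gen 9: crossing 3x1. Involves strand 3? yes. Count so far: 6

Answer: 6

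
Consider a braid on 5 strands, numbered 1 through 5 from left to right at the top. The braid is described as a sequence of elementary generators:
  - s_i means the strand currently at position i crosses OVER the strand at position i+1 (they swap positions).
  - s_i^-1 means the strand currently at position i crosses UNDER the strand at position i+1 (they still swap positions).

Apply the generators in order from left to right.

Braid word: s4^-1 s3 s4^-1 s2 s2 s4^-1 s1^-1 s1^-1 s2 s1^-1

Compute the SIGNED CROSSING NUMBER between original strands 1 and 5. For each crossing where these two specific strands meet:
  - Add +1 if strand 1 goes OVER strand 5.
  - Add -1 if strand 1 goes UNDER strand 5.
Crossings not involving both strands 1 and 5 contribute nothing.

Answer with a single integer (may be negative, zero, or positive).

Answer: -1

Derivation:
Gen 1: crossing 4x5. Both 1&5? no. Sum: 0
Gen 2: crossing 3x5. Both 1&5? no. Sum: 0
Gen 3: crossing 3x4. Both 1&5? no. Sum: 0
Gen 4: crossing 2x5. Both 1&5? no. Sum: 0
Gen 5: crossing 5x2. Both 1&5? no. Sum: 0
Gen 6: crossing 4x3. Both 1&5? no. Sum: 0
Gen 7: crossing 1x2. Both 1&5? no. Sum: 0
Gen 8: crossing 2x1. Both 1&5? no. Sum: 0
Gen 9: crossing 2x5. Both 1&5? no. Sum: 0
Gen 10: 1 under 5. Both 1&5? yes. Contrib: -1. Sum: -1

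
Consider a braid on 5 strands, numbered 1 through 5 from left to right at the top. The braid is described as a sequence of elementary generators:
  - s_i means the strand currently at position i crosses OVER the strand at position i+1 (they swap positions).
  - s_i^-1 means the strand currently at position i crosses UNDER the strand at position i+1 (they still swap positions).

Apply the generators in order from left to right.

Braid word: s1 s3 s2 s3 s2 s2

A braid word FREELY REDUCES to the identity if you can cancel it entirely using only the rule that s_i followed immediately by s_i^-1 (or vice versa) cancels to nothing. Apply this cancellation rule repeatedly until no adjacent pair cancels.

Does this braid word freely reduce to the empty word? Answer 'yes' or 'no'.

Gen 1 (s1): push. Stack: [s1]
Gen 2 (s3): push. Stack: [s1 s3]
Gen 3 (s2): push. Stack: [s1 s3 s2]
Gen 4 (s3): push. Stack: [s1 s3 s2 s3]
Gen 5 (s2): push. Stack: [s1 s3 s2 s3 s2]
Gen 6 (s2): push. Stack: [s1 s3 s2 s3 s2 s2]
Reduced word: s1 s3 s2 s3 s2 s2

Answer: no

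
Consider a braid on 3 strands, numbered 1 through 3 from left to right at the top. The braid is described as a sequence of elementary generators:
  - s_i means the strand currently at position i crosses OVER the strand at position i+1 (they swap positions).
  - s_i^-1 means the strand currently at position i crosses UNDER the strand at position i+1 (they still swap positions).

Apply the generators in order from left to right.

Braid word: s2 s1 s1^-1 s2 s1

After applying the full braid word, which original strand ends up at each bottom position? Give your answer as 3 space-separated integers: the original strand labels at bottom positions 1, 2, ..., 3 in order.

Gen 1 (s2): strand 2 crosses over strand 3. Perm now: [1 3 2]
Gen 2 (s1): strand 1 crosses over strand 3. Perm now: [3 1 2]
Gen 3 (s1^-1): strand 3 crosses under strand 1. Perm now: [1 3 2]
Gen 4 (s2): strand 3 crosses over strand 2. Perm now: [1 2 3]
Gen 5 (s1): strand 1 crosses over strand 2. Perm now: [2 1 3]

Answer: 2 1 3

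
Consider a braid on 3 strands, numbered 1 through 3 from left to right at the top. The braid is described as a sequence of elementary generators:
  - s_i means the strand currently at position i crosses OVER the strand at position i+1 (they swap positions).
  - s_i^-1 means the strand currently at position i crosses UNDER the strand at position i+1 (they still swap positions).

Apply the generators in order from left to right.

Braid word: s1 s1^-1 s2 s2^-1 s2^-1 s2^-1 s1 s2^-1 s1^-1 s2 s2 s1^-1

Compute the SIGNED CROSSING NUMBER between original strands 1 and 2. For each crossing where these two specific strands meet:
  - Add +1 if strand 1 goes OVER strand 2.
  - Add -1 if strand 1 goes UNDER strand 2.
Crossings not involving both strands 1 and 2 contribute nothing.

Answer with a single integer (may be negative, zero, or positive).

Answer: 3

Derivation:
Gen 1: 1 over 2. Both 1&2? yes. Contrib: +1. Sum: 1
Gen 2: 2 under 1. Both 1&2? yes. Contrib: +1. Sum: 2
Gen 3: crossing 2x3. Both 1&2? no. Sum: 2
Gen 4: crossing 3x2. Both 1&2? no. Sum: 2
Gen 5: crossing 2x3. Both 1&2? no. Sum: 2
Gen 6: crossing 3x2. Both 1&2? no. Sum: 2
Gen 7: 1 over 2. Both 1&2? yes. Contrib: +1. Sum: 3
Gen 8: crossing 1x3. Both 1&2? no. Sum: 3
Gen 9: crossing 2x3. Both 1&2? no. Sum: 3
Gen 10: 2 over 1. Both 1&2? yes. Contrib: -1. Sum: 2
Gen 11: 1 over 2. Both 1&2? yes. Contrib: +1. Sum: 3
Gen 12: crossing 3x2. Both 1&2? no. Sum: 3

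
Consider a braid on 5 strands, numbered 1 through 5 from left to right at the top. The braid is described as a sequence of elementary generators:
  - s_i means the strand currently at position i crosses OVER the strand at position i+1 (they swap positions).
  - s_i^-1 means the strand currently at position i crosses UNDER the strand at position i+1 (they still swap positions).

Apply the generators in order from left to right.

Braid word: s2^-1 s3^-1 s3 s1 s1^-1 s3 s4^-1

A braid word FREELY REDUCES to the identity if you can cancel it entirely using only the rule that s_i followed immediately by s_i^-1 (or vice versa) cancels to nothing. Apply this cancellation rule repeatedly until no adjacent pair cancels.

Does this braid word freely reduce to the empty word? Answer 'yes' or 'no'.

Answer: no

Derivation:
Gen 1 (s2^-1): push. Stack: [s2^-1]
Gen 2 (s3^-1): push. Stack: [s2^-1 s3^-1]
Gen 3 (s3): cancels prior s3^-1. Stack: [s2^-1]
Gen 4 (s1): push. Stack: [s2^-1 s1]
Gen 5 (s1^-1): cancels prior s1. Stack: [s2^-1]
Gen 6 (s3): push. Stack: [s2^-1 s3]
Gen 7 (s4^-1): push. Stack: [s2^-1 s3 s4^-1]
Reduced word: s2^-1 s3 s4^-1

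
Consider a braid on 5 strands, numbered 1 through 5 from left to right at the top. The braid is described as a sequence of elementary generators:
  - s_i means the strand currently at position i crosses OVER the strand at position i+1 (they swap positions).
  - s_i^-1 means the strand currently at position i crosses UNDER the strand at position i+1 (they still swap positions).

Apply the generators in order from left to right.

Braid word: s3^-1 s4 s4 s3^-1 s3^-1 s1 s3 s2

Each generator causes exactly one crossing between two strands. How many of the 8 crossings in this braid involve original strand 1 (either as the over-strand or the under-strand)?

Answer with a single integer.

Gen 1: crossing 3x4. Involves strand 1? no. Count so far: 0
Gen 2: crossing 3x5. Involves strand 1? no. Count so far: 0
Gen 3: crossing 5x3. Involves strand 1? no. Count so far: 0
Gen 4: crossing 4x3. Involves strand 1? no. Count so far: 0
Gen 5: crossing 3x4. Involves strand 1? no. Count so far: 0
Gen 6: crossing 1x2. Involves strand 1? yes. Count so far: 1
Gen 7: crossing 4x3. Involves strand 1? no. Count so far: 1
Gen 8: crossing 1x3. Involves strand 1? yes. Count so far: 2

Answer: 2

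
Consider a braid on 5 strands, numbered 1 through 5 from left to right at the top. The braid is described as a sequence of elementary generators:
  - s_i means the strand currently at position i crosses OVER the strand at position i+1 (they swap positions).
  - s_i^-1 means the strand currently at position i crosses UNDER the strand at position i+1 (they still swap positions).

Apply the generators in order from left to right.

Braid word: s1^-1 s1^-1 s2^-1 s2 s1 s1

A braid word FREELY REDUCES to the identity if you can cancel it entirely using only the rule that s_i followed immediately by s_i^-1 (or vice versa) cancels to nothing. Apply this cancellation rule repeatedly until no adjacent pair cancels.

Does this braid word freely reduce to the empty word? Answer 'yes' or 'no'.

Answer: yes

Derivation:
Gen 1 (s1^-1): push. Stack: [s1^-1]
Gen 2 (s1^-1): push. Stack: [s1^-1 s1^-1]
Gen 3 (s2^-1): push. Stack: [s1^-1 s1^-1 s2^-1]
Gen 4 (s2): cancels prior s2^-1. Stack: [s1^-1 s1^-1]
Gen 5 (s1): cancels prior s1^-1. Stack: [s1^-1]
Gen 6 (s1): cancels prior s1^-1. Stack: []
Reduced word: (empty)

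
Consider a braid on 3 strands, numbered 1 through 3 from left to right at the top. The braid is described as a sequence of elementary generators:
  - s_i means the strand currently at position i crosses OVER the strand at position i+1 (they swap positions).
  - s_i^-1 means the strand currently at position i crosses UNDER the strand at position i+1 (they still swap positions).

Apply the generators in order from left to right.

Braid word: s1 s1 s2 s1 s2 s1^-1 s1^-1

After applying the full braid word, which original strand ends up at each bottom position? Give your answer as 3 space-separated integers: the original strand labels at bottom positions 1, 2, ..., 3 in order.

Gen 1 (s1): strand 1 crosses over strand 2. Perm now: [2 1 3]
Gen 2 (s1): strand 2 crosses over strand 1. Perm now: [1 2 3]
Gen 3 (s2): strand 2 crosses over strand 3. Perm now: [1 3 2]
Gen 4 (s1): strand 1 crosses over strand 3. Perm now: [3 1 2]
Gen 5 (s2): strand 1 crosses over strand 2. Perm now: [3 2 1]
Gen 6 (s1^-1): strand 3 crosses under strand 2. Perm now: [2 3 1]
Gen 7 (s1^-1): strand 2 crosses under strand 3. Perm now: [3 2 1]

Answer: 3 2 1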